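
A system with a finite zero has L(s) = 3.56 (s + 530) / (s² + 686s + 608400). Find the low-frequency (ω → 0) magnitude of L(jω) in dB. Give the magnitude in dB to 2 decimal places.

L(0) = 3.56 × 530 / 608400 = 0.0031012
20 log₁₀(0.0031012) = -50.169 dB

-50.17 dB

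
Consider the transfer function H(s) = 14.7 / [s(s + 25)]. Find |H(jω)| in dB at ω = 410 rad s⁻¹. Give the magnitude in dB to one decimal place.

-81.2 dB

|j410 + 25| = √(410² + 25²) = 410.8
|j410| = 410
|H(j410)| = 14.7 / (410.8 × 410) = 8.7286e-05
20 log₁₀(8.7286e-05) = -81.18 dB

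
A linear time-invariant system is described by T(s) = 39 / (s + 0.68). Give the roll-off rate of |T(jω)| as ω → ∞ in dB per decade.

With 0 zeros and 1 pole, the high-frequency asymptotic slope is 20 × (0 − 1) = -20 dB/decade.

-20 dB/decade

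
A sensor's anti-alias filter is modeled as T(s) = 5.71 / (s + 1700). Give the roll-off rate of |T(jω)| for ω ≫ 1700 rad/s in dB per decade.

With 0 zeros and 1 pole, the high-frequency asymptotic slope is 20 × (0 − 1) = -20 dB/decade.

-20 dB/decade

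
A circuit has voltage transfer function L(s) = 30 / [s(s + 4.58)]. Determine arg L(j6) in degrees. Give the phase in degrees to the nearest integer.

∠(j6 + 4.58) = arctan(6/4.58) = 52.64°
∠(j6) = 90.00°
∠L(j6) = − (52.64° + 90.00°) = -142.64°

-143 deg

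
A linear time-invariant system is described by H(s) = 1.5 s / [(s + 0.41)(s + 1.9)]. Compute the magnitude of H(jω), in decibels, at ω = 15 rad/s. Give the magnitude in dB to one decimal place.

-20.1 dB

|j15| = 15
|j15 + 0.41| = √(15² + 0.41²) = 15.01
|j15 + 1.9| = √(15² + 1.9²) = 15.12
|H(j15)| = 1.5 × 15 / (15.01 × 15.12) = 0.09917
20 log₁₀(0.09917) = -20.07 dB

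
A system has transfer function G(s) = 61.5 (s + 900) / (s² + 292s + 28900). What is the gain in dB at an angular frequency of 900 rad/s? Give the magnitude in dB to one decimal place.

|j900 + 900| = √(900² + 900²) = 1273
|(j900)² + 292(j900) + 28900| = |-7.811e+05 + j2.628e+05| = 8.241e+05
|G(j900)| = 61.5 × 1273 / 8.241e+05 = 0.094982
20 log₁₀(0.094982) = -20.45 dB

-20.4 dB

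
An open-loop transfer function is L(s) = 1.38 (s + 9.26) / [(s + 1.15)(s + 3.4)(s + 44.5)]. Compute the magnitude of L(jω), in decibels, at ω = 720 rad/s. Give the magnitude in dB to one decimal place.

-111.5 dB

|j720 + 9.26| = √(720² + 9.26²) = 720.1
|j720 + 1.15| = √(720² + 1.15²) = 720
|j720 + 3.4| = √(720² + 3.4²) = 720
|j720 + 44.5| = √(720² + 44.5²) = 721.4
|L(j720)| = 1.38 × 720.1 / (720 × 720 × 721.4) = 2.6572e-06
20 log₁₀(2.6572e-06) = -111.51 dB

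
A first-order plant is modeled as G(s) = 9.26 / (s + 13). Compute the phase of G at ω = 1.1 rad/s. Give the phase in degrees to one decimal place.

-4.8°

∠(j1.1 + 13) = arctan(1.1/13) = 4.84°
∠G(j1.1) = −4.84° = -4.84°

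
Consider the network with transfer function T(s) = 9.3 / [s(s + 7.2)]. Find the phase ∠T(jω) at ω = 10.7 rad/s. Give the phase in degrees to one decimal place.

∠(j10.7 + 7.2) = arctan(10.7/7.2) = 56.06°
∠(j10.7) = 90.00°
∠T(j10.7) = − (56.06° + 90.00°) = -146.06°

-146.1°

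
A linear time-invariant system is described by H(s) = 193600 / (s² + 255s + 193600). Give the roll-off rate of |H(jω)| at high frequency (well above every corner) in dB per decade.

With 0 zeros and 2 poles, the high-frequency asymptotic slope is 20 × (0 − 2) = -40 dB/decade.

-40 dB/decade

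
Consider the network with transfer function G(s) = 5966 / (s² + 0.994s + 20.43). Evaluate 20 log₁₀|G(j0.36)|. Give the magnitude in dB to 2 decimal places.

|(j0.36)² + 0.994(j0.36) + 20.43| = |20.3 + j0.35784| = 20.3
|G(j0.36)| = 5966 / 20.3 = 293.84
20 log₁₀(293.84) = 49.362 dB

49.36 dB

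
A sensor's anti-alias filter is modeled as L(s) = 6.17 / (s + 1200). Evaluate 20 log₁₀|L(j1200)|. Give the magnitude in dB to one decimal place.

-48.8 dB

|j1200 + 1200| = √(1200² + 1200²) = 1697
|L(j1200)| = 6.17 / 1697 = 0.0036357
20 log₁₀(0.0036357) = -48.79 dB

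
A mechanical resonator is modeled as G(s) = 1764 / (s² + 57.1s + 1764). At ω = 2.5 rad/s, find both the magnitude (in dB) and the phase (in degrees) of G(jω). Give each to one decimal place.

|(j2.5)² + 57.1(j2.5) + 1764| = |1757.8 + j142.75| = 1764
|G(j2.5)| = 1764 / 1764 = 1.0003
20 log₁₀(1.0003) = 0.00 dB
∠[(j2.5)² + 57.1(j2.5) + 1764] = ∠[1757.8 + j142.75] = 4.64°
∠G(j2.5) = −4.64° = -4.64°

|G| = 0.0 dB, ∠G = -4.6 deg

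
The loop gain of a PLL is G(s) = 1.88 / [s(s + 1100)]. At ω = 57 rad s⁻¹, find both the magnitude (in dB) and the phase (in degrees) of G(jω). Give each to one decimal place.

|G| = -90.5 dB, ∠G = -93.0°

|j57 + 1100| = √(57² + 1100²) = 1101
|j57| = 57
|G(j57)| = 1.88 / (1101 × 57) = 2.9944e-05
20 log₁₀(2.9944e-05) = -90.47 dB
∠(j57 + 1100) = arctan(57/1100) = 2.97°
∠(j57) = 90.00°
∠G(j57) = − (2.97° + 90.00°) = -92.97°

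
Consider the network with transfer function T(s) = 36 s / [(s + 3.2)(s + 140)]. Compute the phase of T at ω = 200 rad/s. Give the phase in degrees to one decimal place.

∠(j200) = 90.00°
∠(j200 + 3.2) = arctan(200/3.2) = 89.08°
∠(j200 + 140) = arctan(200/140) = 55.01°
∠T(j200) = 90.00° − (89.08° + 55.01°) = -54.09°

-54.1°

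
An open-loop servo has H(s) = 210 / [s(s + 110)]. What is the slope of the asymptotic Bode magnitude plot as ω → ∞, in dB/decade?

-40 dB/decade

With 0 zeros and 2 poles, the high-frequency asymptotic slope is 20 × (0 − 2) = -40 dB/decade.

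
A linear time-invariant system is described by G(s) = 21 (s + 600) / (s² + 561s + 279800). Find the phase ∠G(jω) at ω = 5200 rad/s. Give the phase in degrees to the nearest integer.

∠(j5200 + 600) = arctan(5200/600) = 83.42°
∠[(j5200)² + 561(j5200) + 279800] = ∠[-2.676e+07 + j2.9172e+06] = 173.78°
∠G(j5200) = 83.42° − 173.78° = -90.36°

-90°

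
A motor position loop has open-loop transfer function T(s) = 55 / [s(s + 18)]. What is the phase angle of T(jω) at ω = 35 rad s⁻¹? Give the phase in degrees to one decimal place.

∠(j35 + 18) = arctan(35/18) = 62.78°
∠(j35) = 90.00°
∠T(j35) = − (62.78° + 90.00°) = -152.78°

-152.8°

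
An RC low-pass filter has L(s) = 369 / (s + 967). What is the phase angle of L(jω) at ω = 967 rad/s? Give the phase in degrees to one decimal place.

-45.0°

∠(j967 + 967) = arctan(967/967) = 45.00°
∠L(j967) = −45.00° = -45.00°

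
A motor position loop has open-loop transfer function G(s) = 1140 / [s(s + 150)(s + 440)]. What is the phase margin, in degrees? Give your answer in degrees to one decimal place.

90.0 deg

Gain crossover: |G(jω)| = 1 at ω ≈ 0.0173 rad s⁻¹.
∠G(j0.0173) = −90° − arctan(0.0173/150) − arctan(0.0173/440) ≈ -90.01°
PM = 180° + (-90.01°) = 89.99°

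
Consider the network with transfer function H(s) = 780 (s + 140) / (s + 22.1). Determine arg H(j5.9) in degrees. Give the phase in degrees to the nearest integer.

∠(j5.9 + 140) = arctan(5.9/140) = 2.41°
∠(j5.9 + 22.1) = arctan(5.9/22.1) = 14.95°
∠H(j5.9) = 2.41° − 14.95° = -12.53°

-13 deg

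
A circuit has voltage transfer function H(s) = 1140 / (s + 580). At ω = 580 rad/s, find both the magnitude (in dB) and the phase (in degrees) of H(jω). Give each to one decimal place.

|j580 + 580| = √(580² + 580²) = 820.2
|H(j580)| = 1140 / 820.2 = 1.3898
20 log₁₀(1.3898) = 2.86 dB
∠(j580 + 580) = arctan(580/580) = 45.00°
∠H(j580) = −45.00° = -45.00°

|H| = 2.9 dB, ∠H = -45.0 deg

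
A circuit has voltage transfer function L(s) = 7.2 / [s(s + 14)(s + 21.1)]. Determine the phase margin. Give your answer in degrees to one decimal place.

89.8°

Gain crossover: |L(jω)| = 1 at ω ≈ 0.0244 rad/sec.
∠L(j0.0244) = −90° − arctan(0.0244/14) − arctan(0.0244/21.1) ≈ -90.17°
PM = 180° + (-90.17°) = 89.83°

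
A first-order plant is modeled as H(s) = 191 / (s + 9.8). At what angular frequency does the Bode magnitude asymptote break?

9.8 rad/s

The single real pole at s = −9.8 gives a corner at ω = 9.8 rad/s.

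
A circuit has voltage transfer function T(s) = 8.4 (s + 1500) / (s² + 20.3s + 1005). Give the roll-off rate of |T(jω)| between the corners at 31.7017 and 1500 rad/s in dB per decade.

-40 dB/decade

In this band the factors already past their corner are: complex pole pair at ωₙ ≈ 31.7; net slope = -40 dB/decade.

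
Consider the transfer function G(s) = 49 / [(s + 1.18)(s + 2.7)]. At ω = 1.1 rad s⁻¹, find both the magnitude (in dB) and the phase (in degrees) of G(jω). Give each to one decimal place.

|j1.1 + 1.18| = √(1.1² + 1.18²) = 1.613
|j1.1 + 2.7| = √(1.1² + 2.7²) = 2.915
|G(j1.1)| = 49 / (1.613 × 2.915) = 10.418
20 log₁₀(10.418) = 20.36 dB
∠(j1.1 + 1.18) = arctan(1.1/1.18) = 42.99°
∠(j1.1 + 2.7) = arctan(1.1/2.7) = 22.17°
∠G(j1.1) = − (42.99° + 22.17°) = -65.16°

|G| = 20.4 dB, ∠G = -65.2°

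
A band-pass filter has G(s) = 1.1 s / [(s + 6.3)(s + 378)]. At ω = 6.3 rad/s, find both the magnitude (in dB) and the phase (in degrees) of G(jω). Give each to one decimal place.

|j6.3| = 6.3
|j6.3 + 6.3| = √(6.3² + 6.3²) = 8.91
|j6.3 + 378| = √(6.3² + 378²) = 378.1
|G(j6.3)| = 1.1 × 6.3 / (8.91 × 378.1) = 0.0020574
20 log₁₀(0.0020574) = -53.73 dB
∠(j6.3) = 90.00°
∠(j6.3 + 6.3) = arctan(6.3/6.3) = 45.00°
∠(j6.3 + 378) = arctan(6.3/378) = 0.95°
∠G(j6.3) = 90.00° − (45.00° + 0.95°) = 44.05°

|G| = -53.7 dB, ∠G = 44.0°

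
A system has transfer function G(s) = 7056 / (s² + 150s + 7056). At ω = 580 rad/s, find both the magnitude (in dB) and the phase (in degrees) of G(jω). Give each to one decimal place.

|G| = -33.7 dB, ∠G = -165.2°

|(j580)² + 150(j580) + 7056| = |-3.2934e+05 + j87000| = 3.406e+05
|G(j580)| = 7056 / 3.406e+05 = 0.020714
20 log₁₀(0.020714) = -33.67 dB
∠[(j580)² + 150(j580) + 7056] = ∠[-3.2934e+05 + j87000] = 165.20°
∠G(j580) = −165.20° = -165.20°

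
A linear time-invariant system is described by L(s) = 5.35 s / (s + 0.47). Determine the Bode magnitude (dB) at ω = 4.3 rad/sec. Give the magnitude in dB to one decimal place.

|j4.3| = 4.3
|j4.3 + 0.47| = √(4.3² + 0.47²) = 4.326
|L(j4.3)| = 5.35 × 4.3 / 4.326 = 5.3183
20 log₁₀(5.3183) = 14.52 dB

14.5 dB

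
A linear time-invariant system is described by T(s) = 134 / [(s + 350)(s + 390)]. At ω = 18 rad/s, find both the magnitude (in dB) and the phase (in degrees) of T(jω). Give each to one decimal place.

|T| = -60.2 dB, ∠T = -5.6°

|j18 + 350| = √(18² + 350²) = 350.5
|j18 + 390| = √(18² + 390²) = 390.4
|T(j18)| = 134 / (350.5 × 390.4) = 0.00097935
20 log₁₀(0.00097935) = -60.18 dB
∠(j18 + 350) = arctan(18/350) = 2.94°
∠(j18 + 390) = arctan(18/390) = 2.64°
∠T(j18) = − (2.94° + 2.64°) = -5.59°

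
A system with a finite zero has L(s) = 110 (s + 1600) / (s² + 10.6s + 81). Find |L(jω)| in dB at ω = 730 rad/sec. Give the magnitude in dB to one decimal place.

-8.8 dB

|j730 + 1600| = √(730² + 1600²) = 1759
|(j730)² + 10.6(j730) + 81| = |-5.3282e+05 + j7738| = 5.329e+05
|L(j730)| = 110 × 1759 / 5.329e+05 = 0.36304
20 log₁₀(0.36304) = -8.80 dB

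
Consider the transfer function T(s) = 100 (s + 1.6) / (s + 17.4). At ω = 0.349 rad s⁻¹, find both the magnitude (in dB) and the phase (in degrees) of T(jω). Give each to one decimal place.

|j0.349 + 1.6| = √(0.349² + 1.6²) = 1.638
|j0.349 + 17.4| = √(0.349² + 17.4²) = 17.4
|T(j0.349)| = 100 × 1.638 / 17.4 = 9.4097
20 log₁₀(9.4097) = 19.47 dB
∠(j0.349 + 1.6) = arctan(0.349/1.6) = 12.30°
∠(j0.349 + 17.4) = arctan(0.349/17.4) = 1.15°
∠T(j0.349) = 12.30° − 1.15° = 11.16°

|T| = 19.5 dB, ∠T = 11.2°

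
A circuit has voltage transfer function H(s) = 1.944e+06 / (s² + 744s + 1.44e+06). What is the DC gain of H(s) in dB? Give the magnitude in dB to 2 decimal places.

2.61 dB

H(0) = 1.944e+06 / 1.44e+06 = 1.35
20 log₁₀(1.35) = 2.607 dB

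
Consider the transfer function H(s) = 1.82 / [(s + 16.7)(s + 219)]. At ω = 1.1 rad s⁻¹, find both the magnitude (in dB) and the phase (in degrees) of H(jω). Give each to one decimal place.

|H| = -66.1 dB, ∠H = -4.1 deg

|j1.1 + 16.7| = √(1.1² + 16.7²) = 16.74
|j1.1 + 219| = √(1.1² + 219²) = 219
|H(j1.1)| = 1.82 / (16.74 × 219) = 0.00049655
20 log₁₀(0.00049655) = -66.08 dB
∠(j1.1 + 16.7) = arctan(1.1/16.7) = 3.77°
∠(j1.1 + 219) = arctan(1.1/219) = 0.29°
∠H(j1.1) = − (3.77° + 0.29°) = -4.06°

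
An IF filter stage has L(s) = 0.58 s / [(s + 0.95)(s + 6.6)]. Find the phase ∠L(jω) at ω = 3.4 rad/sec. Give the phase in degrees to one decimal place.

-11.6 deg

∠(j3.4) = 90.00°
∠(j3.4 + 0.95) = arctan(3.4/0.95) = 74.39°
∠(j3.4 + 6.6) = arctan(3.4/6.6) = 27.26°
∠L(j3.4) = 90.00° − (74.39° + 27.26°) = -11.64°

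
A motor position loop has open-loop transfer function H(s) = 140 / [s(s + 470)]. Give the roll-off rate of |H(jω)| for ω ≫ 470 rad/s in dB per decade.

With 0 zeros and 2 poles, the high-frequency asymptotic slope is 20 × (0 − 2) = -40 dB/decade.

-40 dB/decade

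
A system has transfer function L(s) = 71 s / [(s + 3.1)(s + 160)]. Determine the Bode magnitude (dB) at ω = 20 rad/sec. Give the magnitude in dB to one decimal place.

|j20| = 20
|j20 + 3.1| = √(20² + 3.1²) = 20.24
|j20 + 160| = √(20² + 160²) = 161.2
|L(j20)| = 71 × 20 / (20.24 × 161.2) = 0.43513
20 log₁₀(0.43513) = -7.23 dB

-7.2 dB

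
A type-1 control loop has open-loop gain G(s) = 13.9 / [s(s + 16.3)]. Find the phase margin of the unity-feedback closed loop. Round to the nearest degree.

87°

Gain crossover: |G(jω)| = 1 at ω ≈ 0.852 rad/s.
∠G(j0.852) = −90° − arctan(0.852/16.3) ≈ -92.99°
PM = 180° + (-92.99°) = 87.01°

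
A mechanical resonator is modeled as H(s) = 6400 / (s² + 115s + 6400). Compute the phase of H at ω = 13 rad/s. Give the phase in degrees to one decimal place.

-13.5 deg

∠[(j13)² + 115(j13) + 6400] = ∠[6231 + j1495] = 13.49°
∠H(j13) = −13.49° = -13.49°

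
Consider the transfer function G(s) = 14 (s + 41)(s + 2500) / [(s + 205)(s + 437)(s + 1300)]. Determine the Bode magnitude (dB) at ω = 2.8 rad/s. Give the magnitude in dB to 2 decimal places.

|j2.8 + 41| = √(2.8² + 41²) = 41.1
|j2.8 + 2500| = √(2.8² + 2500²) = 2500
|j2.8 + 205| = √(2.8² + 205²) = 205
|j2.8 + 437| = √(2.8² + 437²) = 437
|j2.8 + 1300| = √(2.8² + 1300²) = 1300
|G(j2.8)| = 14 × 41.1 × 2500 / (205 × 437 × 1300) = 0.012349
20 log₁₀(0.012349) = -38.167 dB

-38.17 dB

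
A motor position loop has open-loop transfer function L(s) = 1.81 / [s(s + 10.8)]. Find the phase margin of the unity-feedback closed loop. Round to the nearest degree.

Gain crossover: |L(jω)| = 1 at ω ≈ 0.168 rad/sec.
∠L(j0.168) = −90° − arctan(0.168/10.8) ≈ -90.89°
PM = 180° + (-90.89°) = 89.11°

89°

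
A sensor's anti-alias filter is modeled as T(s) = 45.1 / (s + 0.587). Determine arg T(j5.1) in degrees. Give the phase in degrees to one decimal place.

∠(j5.1 + 0.587) = arctan(5.1/0.587) = 83.43°
∠T(j5.1) = −83.43° = -83.43°

-83.4°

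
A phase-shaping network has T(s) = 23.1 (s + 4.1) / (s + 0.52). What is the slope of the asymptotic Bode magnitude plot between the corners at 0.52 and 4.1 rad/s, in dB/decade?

-20 dB/decade

In this band the factors already past their corner are: pole at 0.52; net slope = -20 dB/decade.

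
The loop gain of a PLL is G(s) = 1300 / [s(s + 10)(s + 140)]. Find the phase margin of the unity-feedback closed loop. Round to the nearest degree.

Gain crossover: |G(jω)| = 1 at ω ≈ 0.925 rad/s.
∠G(j0.925) = −90° − arctan(0.925/10) − arctan(0.925/140) ≈ -95.66°
PM = 180° + (-95.66°) = 84.34°

84 deg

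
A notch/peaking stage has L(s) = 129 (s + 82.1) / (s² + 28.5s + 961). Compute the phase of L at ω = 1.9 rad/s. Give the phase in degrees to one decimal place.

-1.9°

∠(j1.9 + 82.1) = arctan(1.9/82.1) = 1.33°
∠[(j1.9)² + 28.5(j1.9) + 961] = ∠[957.39 + j54.15] = 3.24°
∠L(j1.9) = 1.33° − 3.24° = -1.91°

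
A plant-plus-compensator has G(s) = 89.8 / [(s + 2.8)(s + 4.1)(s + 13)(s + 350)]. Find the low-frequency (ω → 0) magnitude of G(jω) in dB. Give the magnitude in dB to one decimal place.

G(0) = 89.8 / (2.8 × 4.1 × 13 × 350) = 0.0017192
20 log₁₀(0.0017192) = -55.29 dB

-55.3 dB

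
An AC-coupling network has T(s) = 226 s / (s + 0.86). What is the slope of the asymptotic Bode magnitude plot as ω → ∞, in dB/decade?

With 1 zero and 1 pole, the high-frequency asymptotic slope is 20 × (1 − 1) = 0 dB/decade.

0 dB/decade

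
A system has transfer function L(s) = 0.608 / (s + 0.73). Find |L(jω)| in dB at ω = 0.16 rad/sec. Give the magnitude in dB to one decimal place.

|j0.16 + 0.73| = √(0.16² + 0.73²) = 0.7473
|L(j0.16)| = 0.608 / 0.7473 = 0.81356
20 log₁₀(0.81356) = -1.79 dB

-1.8 dB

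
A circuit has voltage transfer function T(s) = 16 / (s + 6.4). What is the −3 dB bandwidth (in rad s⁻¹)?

6.4 rad s⁻¹

For a single-pole low-pass, the −3 dB point is at the pole: ω = 6.4 rad s⁻¹.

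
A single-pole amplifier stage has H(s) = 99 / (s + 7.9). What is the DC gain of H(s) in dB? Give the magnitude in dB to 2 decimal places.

H(0) = 99 / 7.9 = 12.532
20 log₁₀(12.532) = 21.960 dB

21.96 dB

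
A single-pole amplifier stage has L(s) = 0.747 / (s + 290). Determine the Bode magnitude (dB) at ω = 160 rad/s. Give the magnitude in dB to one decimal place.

-52.9 dB

|j160 + 290| = √(160² + 290²) = 331.2
|L(j160)| = 0.747 / 331.2 = 0.0022554
20 log₁₀(0.0022554) = -52.94 dB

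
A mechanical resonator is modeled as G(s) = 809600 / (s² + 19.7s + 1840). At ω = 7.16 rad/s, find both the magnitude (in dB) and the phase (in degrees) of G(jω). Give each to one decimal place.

|(j7.16)² + 19.7(j7.16) + 1840| = |1788.7 + j141.05| = 1794
|G(j7.16)| = 809600 / 1794 = 451.21
20 log₁₀(451.21) = 53.09 dB
∠[(j7.16)² + 19.7(j7.16) + 1840] = ∠[1788.7 + j141.05] = 4.51°
∠G(j7.16) = −4.51° = -4.51°

|G| = 53.1 dB, ∠G = -4.5°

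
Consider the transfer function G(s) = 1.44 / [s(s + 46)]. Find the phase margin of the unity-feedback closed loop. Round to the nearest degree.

90°

Gain crossover: |G(jω)| = 1 at ω ≈ 0.0313 rad/s.
∠G(j0.0313) = −90° − arctan(0.0313/46) ≈ -90.04°
PM = 180° + (-90.04°) = 89.96°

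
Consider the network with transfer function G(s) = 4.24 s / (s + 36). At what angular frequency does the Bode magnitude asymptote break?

36 rad/s

The single real pole at s = −36 gives a corner at ω = 36 rad/s.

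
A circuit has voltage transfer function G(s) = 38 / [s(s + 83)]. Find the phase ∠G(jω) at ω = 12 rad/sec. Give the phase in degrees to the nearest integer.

-98°

∠(j12 + 83) = arctan(12/83) = 8.23°
∠(j12) = 90.00°
∠G(j12) = − (8.23° + 90.00°) = -98.23°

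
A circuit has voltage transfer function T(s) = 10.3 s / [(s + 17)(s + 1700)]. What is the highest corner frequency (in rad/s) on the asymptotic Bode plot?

Break frequencies occur at each pole and zero magnitude: 17 rad/s, 1700 rad/s.
The highest is 1700 rad/s.

1700 rad/s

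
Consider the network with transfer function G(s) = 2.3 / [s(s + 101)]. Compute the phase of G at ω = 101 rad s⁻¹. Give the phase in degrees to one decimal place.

-135.0°

∠(j101 + 101) = arctan(101/101) = 45.00°
∠(j101) = 90.00°
∠G(j101) = − (45.00° + 90.00°) = -135.00°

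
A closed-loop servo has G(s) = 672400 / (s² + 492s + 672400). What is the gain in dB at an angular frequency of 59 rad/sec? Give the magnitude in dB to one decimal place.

0.0 dB

|(j59)² + 492(j59) + 672400| = |6.6892e+05 + j29028| = 6.695e+05
|G(j59)| = 672400 / 6.695e+05 = 1.0043
20 log₁₀(1.0043) = 0.04 dB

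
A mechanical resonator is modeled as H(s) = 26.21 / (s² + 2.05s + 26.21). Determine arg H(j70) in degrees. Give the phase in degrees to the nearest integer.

∠[(j70)² + 2.05(j70) + 26.21] = ∠[-4873.8 + j143.5] = 178.31°
∠H(j70) = −178.31° = -178.31°

-178°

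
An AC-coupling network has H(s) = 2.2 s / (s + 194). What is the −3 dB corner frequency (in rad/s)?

For a single-pole high-pass, the −3 dB point is at the pole: ω = 194 rad/s.

194 rad/s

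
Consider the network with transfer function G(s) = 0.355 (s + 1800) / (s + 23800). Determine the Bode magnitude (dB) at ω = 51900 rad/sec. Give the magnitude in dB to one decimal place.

|j51900 + 1800| = √(51900² + 1800²) = 5.193e+04
|j51900 + 23800| = √(51900² + 23800²) = 5.71e+04
|G(j51900)| = 0.355 × 5.193e+04 / 5.71e+04 = 0.32288
20 log₁₀(0.32288) = -9.82 dB

-9.8 dB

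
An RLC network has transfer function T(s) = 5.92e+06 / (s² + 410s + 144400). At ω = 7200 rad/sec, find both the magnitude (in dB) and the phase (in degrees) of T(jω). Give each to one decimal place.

|(j7200)² + 410(j7200) + 144400| = |-5.1696e+07 + j2.952e+06| = 5.178e+07
|T(j7200)| = 5.92e+06 / 5.178e+07 = 0.11433
20 log₁₀(0.11433) = -18.84 dB
∠[(j7200)² + 410(j7200) + 144400] = ∠[-5.1696e+07 + j2.952e+06] = 176.73°
∠T(j7200) = −176.73° = -176.73°

|T| = -18.8 dB, ∠T = -176.7°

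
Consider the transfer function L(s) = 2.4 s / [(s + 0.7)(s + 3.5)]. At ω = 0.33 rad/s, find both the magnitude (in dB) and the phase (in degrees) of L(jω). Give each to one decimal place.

|j0.33| = 0.33
|j0.33 + 0.7| = √(0.33² + 0.7²) = 0.7739
|j0.33 + 3.5| = √(0.33² + 3.5²) = 3.516
|L(j0.33)| = 2.4 × 0.33 / (0.7739 × 3.516) = 0.29111
20 log₁₀(0.29111) = -10.72 dB
∠(j0.33) = 90.00°
∠(j0.33 + 0.7) = arctan(0.33/0.7) = 25.24°
∠(j0.33 + 3.5) = arctan(0.33/3.5) = 5.39°
∠L(j0.33) = 90.00° − (25.24° + 5.39°) = 59.37°

|L| = -10.7 dB, ∠L = 59.4°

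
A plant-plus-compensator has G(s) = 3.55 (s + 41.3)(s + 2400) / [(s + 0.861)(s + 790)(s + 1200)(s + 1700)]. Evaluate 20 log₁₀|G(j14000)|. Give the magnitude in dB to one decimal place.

-154.8 dB

|j14000 + 41.3| = √(14000² + 41.3²) = 1.4e+04
|j14000 + 2400| = √(14000² + 2400²) = 1.42e+04
|j14000 + 0.861| = √(14000² + 0.861²) = 1.4e+04
|j14000 + 790| = √(14000² + 790²) = 1.402e+04
|j14000 + 1200| = √(14000² + 1200²) = 1.405e+04
|j14000 + 1700| = √(14000² + 1700²) = 1.41e+04
|G(j14000)| = 3.55 × 1.4e+04 × 1.42e+04 / (1.4e+04 × 1.402e+04 × 1.405e+04 × 1.41e+04) = 1.8147e-08
20 log₁₀(1.8147e-08) = -154.82 dB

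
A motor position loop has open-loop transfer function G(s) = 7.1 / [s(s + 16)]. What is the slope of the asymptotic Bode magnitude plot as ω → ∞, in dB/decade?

With 0 zeros and 2 poles, the high-frequency asymptotic slope is 20 × (0 − 2) = -40 dB/decade.

-40 dB/decade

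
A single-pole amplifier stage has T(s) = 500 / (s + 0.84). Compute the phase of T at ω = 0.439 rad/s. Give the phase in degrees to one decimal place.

∠(j0.439 + 0.84) = arctan(0.439/0.84) = 27.59°
∠T(j0.439) = −27.59° = -27.59°

-27.6 deg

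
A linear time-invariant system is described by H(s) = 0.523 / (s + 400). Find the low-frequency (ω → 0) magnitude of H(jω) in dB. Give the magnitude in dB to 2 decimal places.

-57.67 dB

H(0) = 0.523 / 400 = 0.0013075
20 log₁₀(0.0013075) = -57.671 dB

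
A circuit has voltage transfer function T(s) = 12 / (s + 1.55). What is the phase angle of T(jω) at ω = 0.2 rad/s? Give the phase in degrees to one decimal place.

∠(j0.2 + 1.55) = arctan(0.2/1.55) = 7.35°
∠T(j0.2) = −7.35° = -7.35°

-7.4°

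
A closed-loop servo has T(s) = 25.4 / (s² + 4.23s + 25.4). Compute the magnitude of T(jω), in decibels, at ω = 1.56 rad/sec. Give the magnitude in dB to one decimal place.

|(j1.56)² + 4.23(j1.56) + 25.4| = |22.966 + j6.5988| = 23.9
|T(j1.56)| = 25.4 / 23.9 = 1.063
20 log₁₀(1.063) = 0.53 dB

0.5 dB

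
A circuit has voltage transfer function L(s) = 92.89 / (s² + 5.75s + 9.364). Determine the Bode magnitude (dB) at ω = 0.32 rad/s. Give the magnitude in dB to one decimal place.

|(j0.32)² + 5.75(j0.32) + 9.364| = |9.2616 + j1.84| = 9.443
|L(j0.32)| = 92.89 / 9.443 = 9.8373
20 log₁₀(9.8373) = 19.86 dB

19.9 dB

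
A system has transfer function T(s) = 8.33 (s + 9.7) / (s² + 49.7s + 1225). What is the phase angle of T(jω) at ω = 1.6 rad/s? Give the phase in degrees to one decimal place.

∠(j1.6 + 9.7) = arctan(1.6/9.7) = 9.37°
∠[(j1.6)² + 49.7(j1.6) + 1225] = ∠[1222.4 + j79.52] = 3.72°
∠T(j1.6) = 9.37° − 3.72° = 5.64°

5.6 deg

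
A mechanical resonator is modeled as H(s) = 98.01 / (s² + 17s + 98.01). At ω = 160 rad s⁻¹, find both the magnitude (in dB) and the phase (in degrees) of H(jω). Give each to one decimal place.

|H| = -48.4 dB, ∠H = -173.9°

|(j160)² + 17(j160) + 98.01| = |-25502 + j2720| = 2.565e+04
|H(j160)| = 98.01 / 2.565e+04 = 0.0038216
20 log₁₀(0.0038216) = -48.36 dB
∠[(j160)² + 17(j160) + 98.01] = ∠[-25502 + j2720] = 173.91°
∠H(j160) = −173.91° = -173.91°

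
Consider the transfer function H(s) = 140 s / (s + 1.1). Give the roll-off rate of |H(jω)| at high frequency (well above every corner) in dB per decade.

With 1 zero and 1 pole, the high-frequency asymptotic slope is 20 × (1 − 1) = 0 dB/decade.

0 dB/decade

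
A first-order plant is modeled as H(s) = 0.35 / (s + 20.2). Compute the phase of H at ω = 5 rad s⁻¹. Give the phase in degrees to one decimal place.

∠(j5 + 20.2) = arctan(5/20.2) = 13.90°
∠H(j5) = −13.90° = -13.90°

-13.9°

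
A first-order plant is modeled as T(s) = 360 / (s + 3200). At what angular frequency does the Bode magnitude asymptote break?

The single real pole at s = −3200 gives a corner at ω = 3200 rad/sec.

3200 rad/sec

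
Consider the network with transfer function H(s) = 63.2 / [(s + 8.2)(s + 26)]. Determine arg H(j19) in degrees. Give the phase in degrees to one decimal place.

-102.8 deg

∠(j19 + 8.2) = arctan(19/8.2) = 66.66°
∠(j19 + 26) = arctan(19/26) = 36.16°
∠H(j19) = − (66.66° + 36.16°) = -102.81°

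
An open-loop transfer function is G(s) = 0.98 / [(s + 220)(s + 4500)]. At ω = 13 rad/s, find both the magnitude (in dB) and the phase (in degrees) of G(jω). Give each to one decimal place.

|G| = -120.1 dB, ∠G = -3.5°

|j13 + 220| = √(13² + 220²) = 220.4
|j13 + 4500| = √(13² + 4500²) = 4500
|G(j13)| = 0.98 / (220.4 × 4500) = 9.8817e-07
20 log₁₀(9.8817e-07) = -120.10 dB
∠(j13 + 220) = arctan(13/220) = 3.38°
∠(j13 + 4500) = arctan(13/4500) = 0.17°
∠G(j13) = − (3.38° + 0.17°) = -3.55°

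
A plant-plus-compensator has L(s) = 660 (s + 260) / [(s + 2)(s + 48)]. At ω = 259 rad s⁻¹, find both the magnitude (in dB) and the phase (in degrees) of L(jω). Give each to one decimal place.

|j259 + 260| = √(259² + 260²) = 367
|j259 + 2| = √(259² + 2²) = 259
|j259 + 48| = √(259² + 48²) = 263.4
|L(j259)| = 660 × 367 / (259 × 263.4) = 3.5502
20 log₁₀(3.5502) = 11.01 dB
∠(j259 + 260) = arctan(259/260) = 44.89°
∠(j259 + 2) = arctan(259/2) = 89.56°
∠(j259 + 48) = arctan(259/48) = 79.50°
∠L(j259) = 44.89° − (89.56° + 79.50°) = -124.17°

|L| = 11.0 dB, ∠L = -124.2°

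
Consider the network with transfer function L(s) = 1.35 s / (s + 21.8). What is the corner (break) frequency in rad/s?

21.8 rad/s

The single real pole at s = −21.8 gives a corner at ω = 21.8 rad/s.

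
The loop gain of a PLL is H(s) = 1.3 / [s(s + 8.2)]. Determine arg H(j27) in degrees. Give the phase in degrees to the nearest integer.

-163°

∠(j27 + 8.2) = arctan(27/8.2) = 73.11°
∠(j27) = 90.00°
∠H(j27) = − (73.11° + 90.00°) = -163.11°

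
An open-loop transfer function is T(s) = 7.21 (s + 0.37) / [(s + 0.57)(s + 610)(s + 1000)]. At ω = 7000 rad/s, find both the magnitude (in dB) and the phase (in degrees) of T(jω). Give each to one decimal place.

|T| = -136.8 dB, ∠T = -166.9°

|j7000 + 0.37| = √(7000² + 0.37²) = 7000
|j7000 + 0.57| = √(7000² + 0.57²) = 7000
|j7000 + 610| = √(7000² + 610²) = 7027
|j7000 + 1000| = √(7000² + 1000²) = 7071
|T(j7000)| = 7.21 × 7000 / (7000 × 7027 × 7071) = 1.4511e-07
20 log₁₀(1.4511e-07) = -136.77 dB
∠(j7000 + 0.37) = arctan(7000/0.37) = 90.00°
∠(j7000 + 0.57) = arctan(7000/0.57) = 90.00°
∠(j7000 + 610) = arctan(7000/610) = 85.02°
∠(j7000 + 1000) = arctan(7000/1000) = 81.87°
∠T(j7000) = 90.00° − (90.00° + 85.02° + 81.87°) = -166.89°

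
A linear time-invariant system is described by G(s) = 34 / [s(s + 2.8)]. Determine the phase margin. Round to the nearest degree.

27°

Gain crossover: |G(jω)| = 1 at ω ≈ 5.51 rad/s.
∠G(j5.51) = −90° − arctan(5.51/2.8) ≈ -153.04°
PM = 180° + (-153.04°) = 26.96°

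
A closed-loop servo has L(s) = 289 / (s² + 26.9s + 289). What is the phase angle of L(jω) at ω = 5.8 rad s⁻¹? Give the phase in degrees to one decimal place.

∠[(j5.8)² + 26.9(j5.8) + 289] = ∠[255.36 + j156.02] = 31.42°
∠L(j5.8) = −31.42° = -31.42°

-31.4°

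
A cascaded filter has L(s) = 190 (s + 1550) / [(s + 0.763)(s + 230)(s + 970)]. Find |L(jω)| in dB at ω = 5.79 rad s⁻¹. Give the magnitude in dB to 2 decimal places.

|j5.79 + 1550| = √(5.79² + 1550²) = 1550
|j5.79 + 0.763| = √(5.79² + 0.763²) = 5.84
|j5.79 + 230| = √(5.79² + 230²) = 230.1
|j5.79 + 970| = √(5.79² + 970²) = 970
|L(j5.79)| = 190 × 1550 / (5.84 × 230.1 × 970) = 0.22596
20 log₁₀(0.22596) = -12.919 dB

-12.92 dB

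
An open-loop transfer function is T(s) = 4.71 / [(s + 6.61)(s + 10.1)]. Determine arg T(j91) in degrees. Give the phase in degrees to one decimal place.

-169.5°

∠(j91 + 6.61) = arctan(91/6.61) = 85.85°
∠(j91 + 10.1) = arctan(91/10.1) = 83.67°
∠T(j91) = − (85.85° + 83.67°) = -169.51°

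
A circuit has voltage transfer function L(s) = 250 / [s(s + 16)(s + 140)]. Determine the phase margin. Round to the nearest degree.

Gain crossover: |L(jω)| = 1 at ω ≈ 0.112 rad/s.
∠L(j0.112) = −90° − arctan(0.112/16) − arctan(0.112/140) ≈ -90.45°
PM = 180° + (-90.45°) = 89.55°

90 deg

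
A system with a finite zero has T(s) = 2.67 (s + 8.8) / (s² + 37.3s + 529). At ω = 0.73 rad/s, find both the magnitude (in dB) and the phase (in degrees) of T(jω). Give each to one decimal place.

|T| = -27.0 dB, ∠T = 1.8°

|j0.73 + 8.8| = √(0.73² + 8.8²) = 8.83
|(j0.73)² + 37.3(j0.73) + 529| = |528.47 + j27.229| = 529.2
|T(j0.73)| = 2.67 × 8.83 / 529.2 = 0.044554
20 log₁₀(0.044554) = -27.02 dB
∠(j0.73 + 8.8) = arctan(0.73/8.8) = 4.74°
∠[(j0.73)² + 37.3(j0.73) + 529] = ∠[528.47 + j27.229] = 2.95°
∠T(j0.73) = 4.74° − 2.95° = 1.79°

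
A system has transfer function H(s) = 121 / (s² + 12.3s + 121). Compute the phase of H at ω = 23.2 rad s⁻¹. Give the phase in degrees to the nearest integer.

-146°

∠[(j23.2)² + 12.3(j23.2) + 121] = ∠[-417.24 + j285.36] = 145.63°
∠H(j23.2) = −145.63° = -145.63°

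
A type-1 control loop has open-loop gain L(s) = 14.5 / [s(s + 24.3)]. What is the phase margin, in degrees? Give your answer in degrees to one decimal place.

Gain crossover: |L(jω)| = 1 at ω ≈ 0.597 rad/sec.
∠L(j0.597) = −90° − arctan(0.597/24.3) ≈ -91.41°
PM = 180° + (-91.41°) = 88.59°

88.6°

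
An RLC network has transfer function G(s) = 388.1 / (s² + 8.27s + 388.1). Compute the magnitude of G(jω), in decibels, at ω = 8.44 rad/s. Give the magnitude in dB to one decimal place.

|(j8.44)² + 8.27(j8.44) + 388.1| = |316.87 + j69.799| = 324.5
|G(j8.44)| = 388.1 / 324.5 = 1.1961
20 log₁₀(1.1961) = 1.56 dB

1.6 dB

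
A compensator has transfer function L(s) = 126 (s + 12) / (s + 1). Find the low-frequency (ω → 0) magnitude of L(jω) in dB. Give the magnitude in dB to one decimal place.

63.6 dB

L(0) = 126 × 12 / 1 = 1512
20 log₁₀(1512) = 63.59 dB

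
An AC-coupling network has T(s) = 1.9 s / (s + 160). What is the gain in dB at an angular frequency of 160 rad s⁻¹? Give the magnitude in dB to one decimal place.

2.6 dB

|j160| = 160
|j160 + 160| = √(160² + 160²) = 226.3
|T(j160)| = 1.9 × 160 / 226.3 = 1.3435
20 log₁₀(1.3435) = 2.56 dB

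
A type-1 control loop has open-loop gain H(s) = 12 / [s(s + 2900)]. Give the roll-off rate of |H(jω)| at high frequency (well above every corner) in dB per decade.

-40 dB/decade

With 0 zeros and 2 poles, the high-frequency asymptotic slope is 20 × (0 − 2) = -40 dB/decade.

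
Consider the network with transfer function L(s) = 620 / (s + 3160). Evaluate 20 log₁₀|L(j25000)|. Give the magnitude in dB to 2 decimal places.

-32.18 dB

|j25000 + 3160| = √(25000² + 3160²) = 2.52e+04
|L(j25000)| = 620 / 2.52e+04 = 0.024604
20 log₁₀(0.024604) = -32.180 dB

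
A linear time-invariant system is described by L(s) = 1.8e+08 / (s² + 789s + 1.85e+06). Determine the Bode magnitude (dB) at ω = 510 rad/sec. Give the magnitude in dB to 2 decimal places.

|(j510)² + 789(j510) + 1.85e+06| = |1.5899e+06 + j4.0239e+05| = 1.64e+06
|L(j510)| = 1.8e+08 / 1.64e+06 = 109.75
20 log₁₀(109.75) = 40.808 dB

40.81 dB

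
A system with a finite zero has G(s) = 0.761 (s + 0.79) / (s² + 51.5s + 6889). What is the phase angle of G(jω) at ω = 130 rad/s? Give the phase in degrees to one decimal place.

∠(j130 + 0.79) = arctan(130/0.79) = 89.65°
∠[(j130)² + 51.5(j130) + 6889] = ∠[-10011 + j6695] = 146.23°
∠G(j130) = 89.65° − 146.23° = -56.57°

-56.6 deg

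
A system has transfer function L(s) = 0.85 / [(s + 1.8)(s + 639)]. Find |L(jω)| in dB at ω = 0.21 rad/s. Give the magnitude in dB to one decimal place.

|j0.21 + 1.8| = √(0.21² + 1.8²) = 1.812
|j0.21 + 639| = √(0.21² + 639²) = 639
|L(j0.21)| = 0.85 / (1.812 × 639) = 0.00073402
20 log₁₀(0.00073402) = -62.69 dB

-62.7 dB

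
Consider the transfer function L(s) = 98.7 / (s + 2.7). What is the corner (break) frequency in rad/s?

2.7 rad/s

The single real pole at s = −2.7 gives a corner at ω = 2.7 rad/s.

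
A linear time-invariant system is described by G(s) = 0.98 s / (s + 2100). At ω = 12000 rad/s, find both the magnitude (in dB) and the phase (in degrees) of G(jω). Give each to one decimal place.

|j12000| = 1.2e+04
|j12000 + 2100| = √(12000² + 2100²) = 1.218e+04
|G(j12000)| = 0.98 × 1.2e+04 / 1.218e+04 = 0.96533
20 log₁₀(0.96533) = -0.31 dB
∠(j12000) = 90.00°
∠(j12000 + 2100) = arctan(12000/2100) = 80.07°
∠G(j12000) = 90.00° − 80.07° = 9.93°

|G| = -0.3 dB, ∠G = 9.9°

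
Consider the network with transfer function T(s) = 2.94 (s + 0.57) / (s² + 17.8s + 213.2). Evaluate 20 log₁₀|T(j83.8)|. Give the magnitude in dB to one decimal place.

|j83.8 + 0.57| = √(83.8² + 0.57²) = 83.8
|(j83.8)² + 17.8(j83.8) + 213.2| = |-6809.2 + j1491.6| = 6971
|T(j83.8)| = 2.94 × 83.8 / 6971 = 0.035345
20 log₁₀(0.035345) = -29.03 dB

-29.0 dB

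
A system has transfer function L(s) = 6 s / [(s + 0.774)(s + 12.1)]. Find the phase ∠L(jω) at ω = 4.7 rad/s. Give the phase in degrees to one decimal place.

-11.9°

∠(j4.7) = 90.00°
∠(j4.7 + 0.774) = arctan(4.7/0.774) = 80.65°
∠(j4.7 + 12.1) = arctan(4.7/12.1) = 21.23°
∠L(j4.7) = 90.00° − (80.65° + 21.23°) = -11.88°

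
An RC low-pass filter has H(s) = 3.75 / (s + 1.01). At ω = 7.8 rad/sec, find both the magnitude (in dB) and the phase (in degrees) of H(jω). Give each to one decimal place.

|H| = -6.4 dB, ∠H = -82.6 deg

|j7.8 + 1.01| = √(7.8² + 1.01²) = 7.865
|H(j7.8)| = 3.75 / 7.865 = 0.47679
20 log₁₀(0.47679) = -6.43 dB
∠(j7.8 + 1.01) = arctan(7.8/1.01) = 82.62°
∠H(j7.8) = −82.62° = -82.62°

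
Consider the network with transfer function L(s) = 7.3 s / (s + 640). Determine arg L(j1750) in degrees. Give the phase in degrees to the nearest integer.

20 deg

∠(j1750) = 90.00°
∠(j1750 + 640) = arctan(1750/640) = 69.91°
∠L(j1750) = 90.00° − 69.91° = 20.09°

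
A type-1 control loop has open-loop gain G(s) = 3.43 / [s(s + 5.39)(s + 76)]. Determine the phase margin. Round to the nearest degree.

Gain crossover: |G(jω)| = 1 at ω ≈ 0.00837 rad/sec.
∠G(j0.00837) = −90° − arctan(0.00837/5.39) − arctan(0.00837/76) ≈ -90.10°
PM = 180° + (-90.10°) = 89.90°

90 deg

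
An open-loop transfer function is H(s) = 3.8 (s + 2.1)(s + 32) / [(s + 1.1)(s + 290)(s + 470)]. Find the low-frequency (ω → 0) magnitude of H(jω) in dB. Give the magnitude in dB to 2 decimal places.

H(0) = 3.8 × 2.1 × 32 / (1.1 × 290 × 470) = 0.0017032
20 log₁₀(0.0017032) = -55.375 dB

-55.37 dB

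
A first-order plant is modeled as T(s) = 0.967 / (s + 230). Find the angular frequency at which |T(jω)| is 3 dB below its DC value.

230 rad/s

For a single-pole low-pass, the −3 dB point is at the pole: ω = 230 rad/s.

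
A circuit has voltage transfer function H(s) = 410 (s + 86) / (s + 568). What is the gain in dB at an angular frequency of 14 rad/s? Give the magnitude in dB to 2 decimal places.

|j14 + 86| = √(14² + 86²) = 87.13
|j14 + 568| = √(14² + 568²) = 568.2
|H(j14)| = 410 × 87.13 / 568.2 = 62.876
20 log₁₀(62.876) = 35.970 dB

35.97 dB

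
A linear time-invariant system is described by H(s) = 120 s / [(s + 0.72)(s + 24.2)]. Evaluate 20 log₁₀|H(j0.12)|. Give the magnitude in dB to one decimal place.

-1.8 dB

|j0.12| = 0.12
|j0.12 + 0.72| = √(0.12² + 0.72²) = 0.7299
|j0.12 + 24.2| = √(0.12² + 24.2²) = 24.2
|H(j0.12)| = 120 × 0.12 / (0.7299 × 24.2) = 0.81519
20 log₁₀(0.81519) = -1.77 dB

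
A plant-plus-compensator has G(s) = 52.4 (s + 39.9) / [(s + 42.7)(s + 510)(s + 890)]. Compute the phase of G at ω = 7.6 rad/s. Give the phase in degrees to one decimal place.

∠(j7.6 + 39.9) = arctan(7.6/39.9) = 10.78°
∠(j7.6 + 42.7) = arctan(7.6/42.7) = 10.09°
∠(j7.6 + 510) = arctan(7.6/510) = 0.85°
∠(j7.6 + 890) = arctan(7.6/890) = 0.49°
∠G(j7.6) = 10.78° − (10.09° + 0.85° + 0.49°) = -0.65°

-0.7°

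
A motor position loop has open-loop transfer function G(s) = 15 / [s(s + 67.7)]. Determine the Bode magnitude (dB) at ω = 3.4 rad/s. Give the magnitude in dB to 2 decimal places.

|j3.4 + 67.7| = √(3.4² + 67.7²) = 67.79
|j3.4| = 3.4
|G(j3.4)| = 15 / (67.79 × 3.4) = 0.065084
20 log₁₀(0.065084) = -23.730 dB

-23.73 dB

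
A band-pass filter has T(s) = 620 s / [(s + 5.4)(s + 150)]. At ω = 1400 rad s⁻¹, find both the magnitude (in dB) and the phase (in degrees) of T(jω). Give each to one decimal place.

|j1400| = 1400
|j1400 + 5.4| = √(1400² + 5.4²) = 1400
|j1400 + 150| = √(1400² + 150²) = 1408
|T(j1400)| = 620 × 1400 / (1400 × 1408) = 0.44033
20 log₁₀(0.44033) = -7.12 dB
∠(j1400) = 90.00°
∠(j1400 + 5.4) = arctan(1400/5.4) = 89.78°
∠(j1400 + 150) = arctan(1400/150) = 83.88°
∠T(j1400) = 90.00° − (89.78° + 83.88°) = -83.66°

|T| = -7.1 dB, ∠T = -83.7°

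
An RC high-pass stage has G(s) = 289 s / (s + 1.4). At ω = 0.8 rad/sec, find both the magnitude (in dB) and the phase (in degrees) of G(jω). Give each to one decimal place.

|j0.8| = 0.8
|j0.8 + 1.4| = √(0.8² + 1.4²) = 1.612
|G(j0.8)| = 289 × 0.8 / 1.612 = 143.38
20 log₁₀(143.38) = 43.13 dB
∠(j0.8) = 90.00°
∠(j0.8 + 1.4) = arctan(0.8/1.4) = 29.74°
∠G(j0.8) = 90.00° − 29.74° = 60.26°

|G| = 43.1 dB, ∠G = 60.3 deg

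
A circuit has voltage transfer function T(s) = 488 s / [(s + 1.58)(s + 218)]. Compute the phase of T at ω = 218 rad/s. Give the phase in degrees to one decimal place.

-44.6°

∠(j218) = 90.00°
∠(j218 + 1.58) = arctan(218/1.58) = 89.58°
∠(j218 + 218) = arctan(218/218) = 45.00°
∠T(j218) = 90.00° − (89.58° + 45.00°) = -44.58°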